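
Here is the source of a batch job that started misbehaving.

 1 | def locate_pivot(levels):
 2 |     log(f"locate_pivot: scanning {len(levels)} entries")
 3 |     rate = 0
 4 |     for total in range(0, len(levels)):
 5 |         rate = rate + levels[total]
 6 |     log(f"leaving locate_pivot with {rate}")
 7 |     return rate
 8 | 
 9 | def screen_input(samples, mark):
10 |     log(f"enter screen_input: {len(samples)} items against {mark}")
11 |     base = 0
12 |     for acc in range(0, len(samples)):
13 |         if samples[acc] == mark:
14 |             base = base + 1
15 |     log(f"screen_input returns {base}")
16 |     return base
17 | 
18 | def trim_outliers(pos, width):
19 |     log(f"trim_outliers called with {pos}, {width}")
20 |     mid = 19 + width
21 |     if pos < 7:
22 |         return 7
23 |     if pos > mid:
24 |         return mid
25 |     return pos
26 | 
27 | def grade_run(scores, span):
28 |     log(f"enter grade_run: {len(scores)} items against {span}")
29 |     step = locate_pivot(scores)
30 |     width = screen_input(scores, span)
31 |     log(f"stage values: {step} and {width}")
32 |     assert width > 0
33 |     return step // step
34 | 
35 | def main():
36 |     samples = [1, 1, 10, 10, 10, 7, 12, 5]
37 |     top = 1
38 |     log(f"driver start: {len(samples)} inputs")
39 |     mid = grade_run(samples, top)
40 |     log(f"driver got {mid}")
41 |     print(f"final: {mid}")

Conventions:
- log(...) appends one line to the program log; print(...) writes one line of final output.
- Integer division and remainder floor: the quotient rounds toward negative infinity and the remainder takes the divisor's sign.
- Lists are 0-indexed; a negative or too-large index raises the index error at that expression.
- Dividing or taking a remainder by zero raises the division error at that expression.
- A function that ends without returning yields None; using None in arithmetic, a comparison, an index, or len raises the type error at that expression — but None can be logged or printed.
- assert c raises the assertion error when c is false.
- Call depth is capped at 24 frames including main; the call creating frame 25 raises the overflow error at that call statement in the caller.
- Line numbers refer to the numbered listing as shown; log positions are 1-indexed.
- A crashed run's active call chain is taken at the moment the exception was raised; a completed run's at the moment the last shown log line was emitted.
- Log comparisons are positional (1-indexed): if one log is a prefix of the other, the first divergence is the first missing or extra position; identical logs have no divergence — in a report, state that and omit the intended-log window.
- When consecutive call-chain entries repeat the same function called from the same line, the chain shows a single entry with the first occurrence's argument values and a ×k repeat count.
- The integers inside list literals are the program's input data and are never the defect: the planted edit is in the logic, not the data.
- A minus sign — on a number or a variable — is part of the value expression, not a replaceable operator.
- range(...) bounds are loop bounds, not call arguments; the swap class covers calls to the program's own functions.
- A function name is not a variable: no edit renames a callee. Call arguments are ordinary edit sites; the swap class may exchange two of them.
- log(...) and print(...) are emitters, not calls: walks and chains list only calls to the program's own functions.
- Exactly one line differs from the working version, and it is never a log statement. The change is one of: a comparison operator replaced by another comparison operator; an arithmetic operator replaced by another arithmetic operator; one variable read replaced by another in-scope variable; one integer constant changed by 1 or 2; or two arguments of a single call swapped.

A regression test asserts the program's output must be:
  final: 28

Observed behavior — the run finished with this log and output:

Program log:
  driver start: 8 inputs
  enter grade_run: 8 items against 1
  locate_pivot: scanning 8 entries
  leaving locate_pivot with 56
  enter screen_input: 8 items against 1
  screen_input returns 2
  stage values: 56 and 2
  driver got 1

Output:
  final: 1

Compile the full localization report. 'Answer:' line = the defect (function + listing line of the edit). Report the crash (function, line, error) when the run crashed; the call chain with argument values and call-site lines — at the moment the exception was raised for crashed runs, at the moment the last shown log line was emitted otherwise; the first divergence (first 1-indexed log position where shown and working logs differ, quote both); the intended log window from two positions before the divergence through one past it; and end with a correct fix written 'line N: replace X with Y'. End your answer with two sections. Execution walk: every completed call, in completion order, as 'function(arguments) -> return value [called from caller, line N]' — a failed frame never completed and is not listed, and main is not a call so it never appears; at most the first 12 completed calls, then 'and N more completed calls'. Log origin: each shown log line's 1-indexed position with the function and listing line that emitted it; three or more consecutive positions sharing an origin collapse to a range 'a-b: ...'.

Answer: the defect is in grade_run at line 33.
The tell: At log position 8 the runs split — shown 'driver got 1', but the working version logs 'driver got 28'.
Call chain: main.
First divergence: position 8 — shown 'driver got 1', intended 'driver got 28'.
Intended log window:
  6: screen_input returns 2
  7: stage values: 56 and 2
  8: driver got 28
Execution walk:
  locate_pivot([1, 1, 10, 10, 10, 7, 12, 5]) -> 56  [called from grade_run, line 29]
  screen_input([1, 1, 10, 10, 10, 7, 12, 5], 1) -> 2  [called from grade_run, line 30]
  grade_run([1, 1, 10, 10, 10, 7, 12, 5], 1) -> 1  [called from main, line 39]
Log origin:
  1: emitted by main (line 38)
  2: emitted by grade_run (line 28)
  3: emitted by locate_pivot (line 2)
  4: emitted by locate_pivot (line 6)
  5: emitted by screen_input (line 10)
  6: emitted by screen_input (line 15)
  7: emitted by grade_run (line 31)
  8: emitted by main (line 40)
A correct fix: line 33: replace `step // step` with `step // width`.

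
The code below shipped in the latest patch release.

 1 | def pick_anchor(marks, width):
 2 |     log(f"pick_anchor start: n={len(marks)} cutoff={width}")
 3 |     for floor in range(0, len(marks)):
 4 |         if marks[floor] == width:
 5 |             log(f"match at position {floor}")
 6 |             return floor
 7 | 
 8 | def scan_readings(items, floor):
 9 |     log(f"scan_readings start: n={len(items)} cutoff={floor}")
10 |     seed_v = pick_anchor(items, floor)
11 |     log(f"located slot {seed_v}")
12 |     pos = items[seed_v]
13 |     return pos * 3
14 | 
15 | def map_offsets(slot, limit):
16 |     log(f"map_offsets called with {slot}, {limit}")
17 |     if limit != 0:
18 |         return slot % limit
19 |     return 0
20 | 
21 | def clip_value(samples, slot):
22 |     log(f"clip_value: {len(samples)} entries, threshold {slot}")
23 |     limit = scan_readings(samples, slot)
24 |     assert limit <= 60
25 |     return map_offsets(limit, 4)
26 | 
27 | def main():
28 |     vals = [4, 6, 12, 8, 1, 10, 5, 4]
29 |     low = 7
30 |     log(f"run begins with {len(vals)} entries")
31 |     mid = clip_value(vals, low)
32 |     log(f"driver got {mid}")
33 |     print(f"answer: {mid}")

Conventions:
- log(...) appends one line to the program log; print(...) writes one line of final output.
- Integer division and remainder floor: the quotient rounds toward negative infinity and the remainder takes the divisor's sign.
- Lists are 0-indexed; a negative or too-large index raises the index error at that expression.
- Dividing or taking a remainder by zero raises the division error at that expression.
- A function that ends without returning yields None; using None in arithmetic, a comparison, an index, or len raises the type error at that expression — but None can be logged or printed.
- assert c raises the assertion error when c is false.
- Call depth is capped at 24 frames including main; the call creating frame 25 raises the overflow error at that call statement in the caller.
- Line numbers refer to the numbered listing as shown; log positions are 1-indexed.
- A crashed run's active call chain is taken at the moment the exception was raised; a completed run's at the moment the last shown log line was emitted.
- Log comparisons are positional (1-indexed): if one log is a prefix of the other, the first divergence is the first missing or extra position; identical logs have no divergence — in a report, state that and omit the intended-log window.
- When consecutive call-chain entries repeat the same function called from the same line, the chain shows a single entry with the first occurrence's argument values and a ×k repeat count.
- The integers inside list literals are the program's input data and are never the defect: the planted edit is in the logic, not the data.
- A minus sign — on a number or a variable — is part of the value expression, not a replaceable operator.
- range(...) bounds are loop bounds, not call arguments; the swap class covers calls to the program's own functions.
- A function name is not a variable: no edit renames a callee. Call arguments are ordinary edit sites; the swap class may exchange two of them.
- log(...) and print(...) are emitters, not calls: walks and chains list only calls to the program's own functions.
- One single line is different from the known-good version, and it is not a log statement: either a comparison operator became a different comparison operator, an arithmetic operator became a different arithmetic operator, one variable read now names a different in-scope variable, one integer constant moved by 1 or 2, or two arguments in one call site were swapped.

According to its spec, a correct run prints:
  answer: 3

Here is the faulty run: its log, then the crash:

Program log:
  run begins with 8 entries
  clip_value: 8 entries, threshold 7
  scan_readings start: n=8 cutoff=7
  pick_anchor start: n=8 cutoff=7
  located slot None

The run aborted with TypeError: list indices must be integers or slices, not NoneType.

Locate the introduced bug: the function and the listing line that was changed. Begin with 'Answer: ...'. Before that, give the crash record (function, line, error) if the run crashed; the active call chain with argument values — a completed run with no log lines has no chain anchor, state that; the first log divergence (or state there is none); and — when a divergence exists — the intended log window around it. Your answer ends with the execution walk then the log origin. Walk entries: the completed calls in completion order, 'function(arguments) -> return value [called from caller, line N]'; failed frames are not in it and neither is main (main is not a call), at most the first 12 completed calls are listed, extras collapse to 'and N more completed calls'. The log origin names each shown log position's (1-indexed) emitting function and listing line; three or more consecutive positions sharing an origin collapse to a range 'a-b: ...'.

Answer: the defect is in main at line 29.
Key fact: At log position 2 the runs split — shown 'clip_value: 8 entries, threshold 7', but the working version logs 'clip_value: 8 entries, threshold 5'.
Crash: scan_readings, line 12, TypeError.
Call chain: main -> clip_value([4, 6, 12, 8, 1, 10, 5, 4], 7) (called at line 31) -> scan_readings([4, 6, 12, 8, 1, 10, 5, 4], 7) (called at line 23).
First divergence: position 2 — shown 'clip_value: 8 entries, threshold 7', intended 'clip_value: 8 entries, threshold 5'.
Intended log window:
  1: run begins with 8 entries
  2: clip_value: 8 entries, threshold 5
  3: scan_readings start: n=8 cutoff=5
Execution walk:
  pick_anchor([4, 6, 12, 8, 1, 10, 5, 4], 7) -> None  [called from scan_readings, line 10]
Log line origins:
  1 — main, line 30
  2 — clip_value, line 22
  3 — scan_readings, line 9
  4 — pick_anchor, line 2
  5 — scan_readings, line 11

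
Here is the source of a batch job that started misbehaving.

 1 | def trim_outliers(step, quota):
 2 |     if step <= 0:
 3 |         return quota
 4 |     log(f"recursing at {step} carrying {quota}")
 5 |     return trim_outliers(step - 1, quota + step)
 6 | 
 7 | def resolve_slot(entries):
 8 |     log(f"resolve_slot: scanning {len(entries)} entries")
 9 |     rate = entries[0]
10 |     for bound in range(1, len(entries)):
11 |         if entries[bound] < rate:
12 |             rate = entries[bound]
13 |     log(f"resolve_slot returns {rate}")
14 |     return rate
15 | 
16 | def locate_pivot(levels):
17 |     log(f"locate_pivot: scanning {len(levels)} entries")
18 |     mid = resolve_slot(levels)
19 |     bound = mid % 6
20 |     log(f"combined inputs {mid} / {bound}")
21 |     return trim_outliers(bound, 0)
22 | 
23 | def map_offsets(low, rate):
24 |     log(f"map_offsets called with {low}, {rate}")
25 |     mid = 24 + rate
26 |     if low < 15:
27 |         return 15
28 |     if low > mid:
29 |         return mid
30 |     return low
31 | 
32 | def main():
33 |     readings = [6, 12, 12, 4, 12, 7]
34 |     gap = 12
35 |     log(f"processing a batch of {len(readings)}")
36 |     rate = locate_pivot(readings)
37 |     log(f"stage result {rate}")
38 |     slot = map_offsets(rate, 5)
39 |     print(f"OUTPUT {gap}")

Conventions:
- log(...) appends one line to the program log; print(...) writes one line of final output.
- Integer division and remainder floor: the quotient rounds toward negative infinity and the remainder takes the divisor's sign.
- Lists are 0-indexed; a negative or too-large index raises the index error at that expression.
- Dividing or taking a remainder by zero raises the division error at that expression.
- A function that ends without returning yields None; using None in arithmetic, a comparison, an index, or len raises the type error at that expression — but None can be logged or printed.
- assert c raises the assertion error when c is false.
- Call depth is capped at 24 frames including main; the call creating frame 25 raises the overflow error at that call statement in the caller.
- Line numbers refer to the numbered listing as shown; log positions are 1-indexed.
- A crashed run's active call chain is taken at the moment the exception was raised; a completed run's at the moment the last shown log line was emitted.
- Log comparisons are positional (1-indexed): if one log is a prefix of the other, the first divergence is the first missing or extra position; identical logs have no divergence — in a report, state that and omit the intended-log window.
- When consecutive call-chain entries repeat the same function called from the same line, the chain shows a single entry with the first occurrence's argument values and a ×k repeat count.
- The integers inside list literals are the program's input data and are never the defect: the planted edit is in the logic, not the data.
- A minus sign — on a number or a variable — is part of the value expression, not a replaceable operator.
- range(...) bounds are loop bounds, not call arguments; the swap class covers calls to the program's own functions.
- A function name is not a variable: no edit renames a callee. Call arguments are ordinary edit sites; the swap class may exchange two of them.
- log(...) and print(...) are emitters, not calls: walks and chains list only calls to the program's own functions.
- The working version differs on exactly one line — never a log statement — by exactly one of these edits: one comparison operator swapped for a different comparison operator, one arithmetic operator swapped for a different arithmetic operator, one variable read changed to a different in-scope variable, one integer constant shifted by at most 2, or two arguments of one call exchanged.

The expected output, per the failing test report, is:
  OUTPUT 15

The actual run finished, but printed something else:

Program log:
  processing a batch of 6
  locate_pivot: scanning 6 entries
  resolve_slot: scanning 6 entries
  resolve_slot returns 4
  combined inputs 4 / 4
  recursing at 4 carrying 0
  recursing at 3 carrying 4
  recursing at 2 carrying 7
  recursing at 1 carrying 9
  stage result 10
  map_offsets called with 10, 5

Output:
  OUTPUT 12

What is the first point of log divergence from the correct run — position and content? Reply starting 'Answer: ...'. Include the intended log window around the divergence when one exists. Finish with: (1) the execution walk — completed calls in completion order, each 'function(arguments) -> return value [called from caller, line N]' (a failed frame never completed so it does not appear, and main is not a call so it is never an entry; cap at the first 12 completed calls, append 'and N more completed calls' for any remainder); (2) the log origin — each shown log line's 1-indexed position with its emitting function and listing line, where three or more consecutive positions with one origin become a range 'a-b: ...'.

Answer: none — the logs agree in full.
Execution walk:
  resolve_slot([6, 12, 12, 4, 12, 7]) -> 4  [called from locate_pivot, line 18]
  trim_outliers(0, 10) -> 10  [called from trim_outliers, line 5]
  trim_outliers(1, 9) -> 10  [called from trim_outliers, line 5]
  trim_outliers(2, 7) -> 10  [called from trim_outliers, line 5]
  trim_outliers(3, 4) -> 10  [called from trim_outliers, line 5]
  trim_outliers(4, 0) -> 10  [called from locate_pivot, line 21]
  locate_pivot([6, 12, 12, 4, 12, 7]) -> 10  [called from main, line 36]
  map_offsets(10, 5) -> 15  [called from main, line 38]
Origin of each log line:
  1 — main, line 35
  2 — locate_pivot, line 17
  3 — resolve_slot, line 8
  4 — resolve_slot, line 13
  5 — locate_pivot, line 20
  6-9 — trim_outliers, line 4
  10 — main, line 37
  11 — map_offsets, line 24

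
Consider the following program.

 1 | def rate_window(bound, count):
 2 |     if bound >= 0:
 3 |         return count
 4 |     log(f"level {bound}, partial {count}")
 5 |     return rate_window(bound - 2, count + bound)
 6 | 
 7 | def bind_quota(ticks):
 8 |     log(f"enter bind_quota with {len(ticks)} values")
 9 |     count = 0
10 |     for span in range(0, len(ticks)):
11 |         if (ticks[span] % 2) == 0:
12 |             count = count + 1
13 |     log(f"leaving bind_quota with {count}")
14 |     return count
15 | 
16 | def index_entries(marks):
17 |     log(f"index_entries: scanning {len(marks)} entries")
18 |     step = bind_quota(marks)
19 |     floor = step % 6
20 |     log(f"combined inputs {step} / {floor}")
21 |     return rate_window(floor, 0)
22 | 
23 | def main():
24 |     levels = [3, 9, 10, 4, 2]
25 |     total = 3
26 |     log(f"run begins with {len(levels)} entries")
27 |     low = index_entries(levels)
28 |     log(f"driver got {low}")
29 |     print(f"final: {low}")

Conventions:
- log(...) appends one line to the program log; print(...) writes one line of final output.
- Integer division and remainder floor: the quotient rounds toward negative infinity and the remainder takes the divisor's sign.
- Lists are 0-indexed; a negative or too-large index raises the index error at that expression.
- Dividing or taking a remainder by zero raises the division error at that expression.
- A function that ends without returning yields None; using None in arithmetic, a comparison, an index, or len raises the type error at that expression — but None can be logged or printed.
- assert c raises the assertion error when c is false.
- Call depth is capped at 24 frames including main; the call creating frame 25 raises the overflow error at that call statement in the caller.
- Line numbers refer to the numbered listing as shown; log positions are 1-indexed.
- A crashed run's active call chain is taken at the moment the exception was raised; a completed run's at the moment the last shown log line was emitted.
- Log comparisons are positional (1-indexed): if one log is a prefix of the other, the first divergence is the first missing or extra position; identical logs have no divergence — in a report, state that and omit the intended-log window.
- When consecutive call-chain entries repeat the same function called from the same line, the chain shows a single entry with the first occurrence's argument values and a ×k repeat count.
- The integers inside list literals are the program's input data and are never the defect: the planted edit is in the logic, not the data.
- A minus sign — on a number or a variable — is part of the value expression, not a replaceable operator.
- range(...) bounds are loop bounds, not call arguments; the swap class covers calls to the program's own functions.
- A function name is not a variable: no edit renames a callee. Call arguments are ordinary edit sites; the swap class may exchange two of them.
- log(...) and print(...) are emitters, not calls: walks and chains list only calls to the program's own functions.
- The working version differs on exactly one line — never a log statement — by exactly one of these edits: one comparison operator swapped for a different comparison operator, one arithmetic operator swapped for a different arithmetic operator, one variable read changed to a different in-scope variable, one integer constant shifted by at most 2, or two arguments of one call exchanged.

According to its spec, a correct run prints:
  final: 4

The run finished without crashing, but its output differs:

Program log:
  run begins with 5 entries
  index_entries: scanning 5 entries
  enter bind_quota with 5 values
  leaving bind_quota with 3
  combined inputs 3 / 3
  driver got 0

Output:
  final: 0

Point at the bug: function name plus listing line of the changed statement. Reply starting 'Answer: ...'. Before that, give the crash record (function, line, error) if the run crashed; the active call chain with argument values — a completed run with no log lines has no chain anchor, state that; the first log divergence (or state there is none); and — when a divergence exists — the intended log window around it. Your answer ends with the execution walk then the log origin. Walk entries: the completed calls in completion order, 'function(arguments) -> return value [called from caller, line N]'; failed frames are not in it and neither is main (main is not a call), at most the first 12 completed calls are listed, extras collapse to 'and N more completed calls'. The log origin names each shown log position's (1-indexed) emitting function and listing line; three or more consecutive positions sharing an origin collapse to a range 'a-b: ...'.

Answer: the defect is in rate_window at line 2.
Core observation: The earliest visible damage is log position 6 — 'driver got 0' rather than the intended 'level 3, partial 0'.
Call chain: main.
First divergence: position 6; shown 'driver got 0' vs intended 'level 3, partial 0'.
Intended log window:
  4: leaving bind_quota with 3
  5: combined inputs 3 / 3
  6: level 3, partial 0
  7: level 1, partial 3
Execution walk:
  bind_quota([3, 9, 10, 4, 2]) -> 3  [called from index_entries, line 18]
  rate_window(3, 0) -> 0  [called from index_entries, line 21]
  index_entries([3, 9, 10, 4, 2]) -> 0  [called from main, line 27]
Log origins:
  1: from main, line 26
  2: from index_entries, line 17
  3: from bind_quota, line 8
  4: from bind_quota, line 13
  5: from index_entries, line 20
  6: from main, line 28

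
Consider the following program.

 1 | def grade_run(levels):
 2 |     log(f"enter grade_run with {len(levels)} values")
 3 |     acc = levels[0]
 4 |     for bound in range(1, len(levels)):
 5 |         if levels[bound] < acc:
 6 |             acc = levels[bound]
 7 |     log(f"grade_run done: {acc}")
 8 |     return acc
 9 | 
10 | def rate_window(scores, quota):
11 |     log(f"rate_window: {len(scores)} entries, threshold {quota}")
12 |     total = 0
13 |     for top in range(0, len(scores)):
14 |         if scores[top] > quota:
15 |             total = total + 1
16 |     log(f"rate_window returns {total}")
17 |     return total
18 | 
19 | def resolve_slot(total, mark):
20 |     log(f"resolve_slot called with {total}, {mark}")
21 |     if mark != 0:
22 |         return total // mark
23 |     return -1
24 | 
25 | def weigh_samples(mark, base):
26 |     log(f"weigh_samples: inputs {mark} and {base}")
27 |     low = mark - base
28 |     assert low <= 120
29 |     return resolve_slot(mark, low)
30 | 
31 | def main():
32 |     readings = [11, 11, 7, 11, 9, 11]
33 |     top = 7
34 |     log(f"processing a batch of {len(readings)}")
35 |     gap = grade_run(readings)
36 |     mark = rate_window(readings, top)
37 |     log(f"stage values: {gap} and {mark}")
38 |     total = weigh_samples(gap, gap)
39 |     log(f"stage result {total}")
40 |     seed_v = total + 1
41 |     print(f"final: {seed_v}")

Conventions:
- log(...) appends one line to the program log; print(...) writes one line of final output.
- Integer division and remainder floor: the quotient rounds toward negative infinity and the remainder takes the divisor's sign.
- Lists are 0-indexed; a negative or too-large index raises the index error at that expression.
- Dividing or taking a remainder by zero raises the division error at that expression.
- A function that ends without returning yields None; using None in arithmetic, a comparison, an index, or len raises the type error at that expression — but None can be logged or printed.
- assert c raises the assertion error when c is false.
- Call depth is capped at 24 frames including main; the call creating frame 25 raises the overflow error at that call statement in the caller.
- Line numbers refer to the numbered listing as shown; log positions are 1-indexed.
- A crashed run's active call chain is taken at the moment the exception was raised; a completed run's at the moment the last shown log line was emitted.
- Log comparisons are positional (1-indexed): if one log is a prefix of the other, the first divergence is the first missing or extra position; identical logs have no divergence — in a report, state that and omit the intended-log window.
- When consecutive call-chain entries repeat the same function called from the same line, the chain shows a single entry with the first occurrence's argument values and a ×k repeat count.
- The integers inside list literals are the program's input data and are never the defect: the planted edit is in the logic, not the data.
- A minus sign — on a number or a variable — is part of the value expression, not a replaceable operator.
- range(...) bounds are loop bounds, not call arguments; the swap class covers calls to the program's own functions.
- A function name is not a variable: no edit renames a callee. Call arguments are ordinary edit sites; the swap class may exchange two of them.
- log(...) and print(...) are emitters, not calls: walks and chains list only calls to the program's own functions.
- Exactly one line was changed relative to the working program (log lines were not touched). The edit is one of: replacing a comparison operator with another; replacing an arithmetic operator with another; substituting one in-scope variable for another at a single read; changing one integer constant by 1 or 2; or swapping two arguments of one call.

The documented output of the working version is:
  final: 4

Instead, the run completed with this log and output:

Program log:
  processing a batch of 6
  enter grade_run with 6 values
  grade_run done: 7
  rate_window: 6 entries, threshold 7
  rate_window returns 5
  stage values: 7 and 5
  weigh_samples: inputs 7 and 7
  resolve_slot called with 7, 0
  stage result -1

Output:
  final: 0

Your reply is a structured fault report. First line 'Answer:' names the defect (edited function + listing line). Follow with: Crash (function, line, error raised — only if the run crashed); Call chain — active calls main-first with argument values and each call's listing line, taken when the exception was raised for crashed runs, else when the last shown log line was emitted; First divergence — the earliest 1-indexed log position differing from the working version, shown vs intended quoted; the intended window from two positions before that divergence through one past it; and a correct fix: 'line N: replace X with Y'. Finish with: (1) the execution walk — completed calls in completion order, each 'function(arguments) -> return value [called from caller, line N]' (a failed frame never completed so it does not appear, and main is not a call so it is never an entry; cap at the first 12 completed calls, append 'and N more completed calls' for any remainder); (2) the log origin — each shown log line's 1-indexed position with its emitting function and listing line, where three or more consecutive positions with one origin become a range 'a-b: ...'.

Answer: the defect is in main at line 38.
Core observation: The earliest visible damage is log position 7 — 'weigh_samples: inputs 7 and 7' rather than the intended 'weigh_samples: inputs 7 and 5'.
Call chain: main.
First divergence: at position 7 the run shows 'weigh_samples: inputs 7 and 7' where the working version logs 'weigh_samples: inputs 7 and 5'.
Intended log window:
  5: rate_window returns 5
  6: stage values: 7 and 5
  7: weigh_samples: inputs 7 and 5
  8: resolve_slot called with 7, 2
Execution walk:
  grade_run([11, 11, 7, 11, 9, 11]) -> 7  [called from main, line 35]
  rate_window([11, 11, 7, 11, 9, 11], 7) -> 5  [called from main, line 36]
  resolve_slot(7, 0) -> -1  [called from weigh_samples, line 29]
  weigh_samples(7, 7) -> -1  [called from main, line 38]
Origin of each log line:
  1 — main, line 34
  2 — grade_run, line 2
  3 — grade_run, line 7
  4 — rate_window, line 11
  5 — rate_window, line 16
  6 — main, line 37
  7 — weigh_samples, line 26
  8 — resolve_slot, line 20
  9 — main, line 39
A correct fix: line 38: replace `weigh_samples(gap, gap)` with `weigh_samples(gap, mark)`.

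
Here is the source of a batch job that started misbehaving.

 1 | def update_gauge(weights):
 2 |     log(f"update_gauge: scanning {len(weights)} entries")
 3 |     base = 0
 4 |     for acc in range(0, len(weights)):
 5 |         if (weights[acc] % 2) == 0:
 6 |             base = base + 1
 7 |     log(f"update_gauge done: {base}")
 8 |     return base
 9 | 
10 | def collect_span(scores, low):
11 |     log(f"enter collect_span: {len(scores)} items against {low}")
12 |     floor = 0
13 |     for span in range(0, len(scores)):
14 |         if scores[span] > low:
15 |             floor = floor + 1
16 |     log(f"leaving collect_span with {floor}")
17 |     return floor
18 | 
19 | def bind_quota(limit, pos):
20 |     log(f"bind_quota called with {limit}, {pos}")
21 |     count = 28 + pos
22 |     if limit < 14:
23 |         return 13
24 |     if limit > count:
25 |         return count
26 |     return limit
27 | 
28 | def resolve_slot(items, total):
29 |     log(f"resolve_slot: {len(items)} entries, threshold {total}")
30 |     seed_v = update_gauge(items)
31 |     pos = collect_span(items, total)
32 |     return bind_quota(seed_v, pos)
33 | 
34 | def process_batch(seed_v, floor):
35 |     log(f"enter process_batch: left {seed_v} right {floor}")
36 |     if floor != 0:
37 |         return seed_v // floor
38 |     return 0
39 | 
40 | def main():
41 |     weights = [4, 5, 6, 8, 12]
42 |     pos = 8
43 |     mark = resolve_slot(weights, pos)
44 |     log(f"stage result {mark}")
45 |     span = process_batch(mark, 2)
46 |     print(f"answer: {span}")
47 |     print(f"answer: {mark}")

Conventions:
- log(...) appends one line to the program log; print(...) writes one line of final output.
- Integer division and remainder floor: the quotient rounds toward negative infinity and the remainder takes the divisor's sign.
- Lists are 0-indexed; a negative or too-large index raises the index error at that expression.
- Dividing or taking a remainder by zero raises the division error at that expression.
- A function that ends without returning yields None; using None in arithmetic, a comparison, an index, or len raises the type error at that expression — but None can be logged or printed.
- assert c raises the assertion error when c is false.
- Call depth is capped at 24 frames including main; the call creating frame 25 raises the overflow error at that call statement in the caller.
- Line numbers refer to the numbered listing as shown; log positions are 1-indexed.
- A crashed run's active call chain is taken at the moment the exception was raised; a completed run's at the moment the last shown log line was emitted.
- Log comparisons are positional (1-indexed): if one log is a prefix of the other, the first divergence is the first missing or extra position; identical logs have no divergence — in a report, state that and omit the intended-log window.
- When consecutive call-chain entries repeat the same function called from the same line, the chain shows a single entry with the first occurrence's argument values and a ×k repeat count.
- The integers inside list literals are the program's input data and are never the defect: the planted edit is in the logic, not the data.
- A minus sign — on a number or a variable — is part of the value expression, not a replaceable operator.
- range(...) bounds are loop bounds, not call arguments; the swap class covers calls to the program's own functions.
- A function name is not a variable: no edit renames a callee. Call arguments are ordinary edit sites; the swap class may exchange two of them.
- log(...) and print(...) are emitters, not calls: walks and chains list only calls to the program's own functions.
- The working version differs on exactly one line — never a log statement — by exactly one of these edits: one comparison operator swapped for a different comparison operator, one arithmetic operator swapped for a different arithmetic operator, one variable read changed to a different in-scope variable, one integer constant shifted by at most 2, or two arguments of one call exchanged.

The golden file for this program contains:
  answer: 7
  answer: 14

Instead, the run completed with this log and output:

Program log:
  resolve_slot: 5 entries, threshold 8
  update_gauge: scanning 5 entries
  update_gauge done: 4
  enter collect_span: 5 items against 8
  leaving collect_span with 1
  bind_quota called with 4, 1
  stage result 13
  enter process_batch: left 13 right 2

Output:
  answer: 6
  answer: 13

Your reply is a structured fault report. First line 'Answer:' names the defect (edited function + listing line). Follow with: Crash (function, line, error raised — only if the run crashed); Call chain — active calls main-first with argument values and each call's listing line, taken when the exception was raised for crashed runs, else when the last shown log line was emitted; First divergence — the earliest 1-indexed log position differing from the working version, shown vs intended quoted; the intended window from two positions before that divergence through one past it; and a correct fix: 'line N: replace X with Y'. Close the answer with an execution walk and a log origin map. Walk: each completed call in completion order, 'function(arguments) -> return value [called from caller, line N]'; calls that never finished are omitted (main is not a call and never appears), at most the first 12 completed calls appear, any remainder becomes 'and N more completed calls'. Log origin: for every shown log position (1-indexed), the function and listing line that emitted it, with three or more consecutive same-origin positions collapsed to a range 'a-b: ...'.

Answer: the defect is in bind_quota at line 23.
Key fact: Position 7 is the first bad log line: 'stage result 13' should read 'stage result 14'.
Call chain: main -> process_batch(13, 2) (called at line 45).
First divergence: position 7; shown 'stage result 13' vs intended 'stage result 14'.
Intended log window:
  5: leaving collect_span with 1
  6: bind_quota called with 4, 1
  7: stage result 14
  8: enter process_batch: left 14 right 2
Execution walk:
  update_gauge([4, 5, 6, 8, 12]) -> 4  [called from resolve_slot, line 30]
  collect_span([4, 5, 6, 8, 12], 8) -> 1  [called from resolve_slot, line 31]
  bind_quota(4, 1) -> 13  [called from resolve_slot, line 32]
  resolve_slot([4, 5, 6, 8, 12], 8) -> 13  [called from main, line 43]
  process_batch(13, 2) -> 6  [called from main, line 45]
Log line origins:
  1: from resolve_slot, line 29
  2: from update_gauge, line 2
  3: from update_gauge, line 7
  4: from collect_span, line 11
  5: from collect_span, line 16
  6: from bind_quota, line 20
  7: from main, line 44
  8: from process_batch, line 35
A correct fix: line 23: replace `13` with `14`.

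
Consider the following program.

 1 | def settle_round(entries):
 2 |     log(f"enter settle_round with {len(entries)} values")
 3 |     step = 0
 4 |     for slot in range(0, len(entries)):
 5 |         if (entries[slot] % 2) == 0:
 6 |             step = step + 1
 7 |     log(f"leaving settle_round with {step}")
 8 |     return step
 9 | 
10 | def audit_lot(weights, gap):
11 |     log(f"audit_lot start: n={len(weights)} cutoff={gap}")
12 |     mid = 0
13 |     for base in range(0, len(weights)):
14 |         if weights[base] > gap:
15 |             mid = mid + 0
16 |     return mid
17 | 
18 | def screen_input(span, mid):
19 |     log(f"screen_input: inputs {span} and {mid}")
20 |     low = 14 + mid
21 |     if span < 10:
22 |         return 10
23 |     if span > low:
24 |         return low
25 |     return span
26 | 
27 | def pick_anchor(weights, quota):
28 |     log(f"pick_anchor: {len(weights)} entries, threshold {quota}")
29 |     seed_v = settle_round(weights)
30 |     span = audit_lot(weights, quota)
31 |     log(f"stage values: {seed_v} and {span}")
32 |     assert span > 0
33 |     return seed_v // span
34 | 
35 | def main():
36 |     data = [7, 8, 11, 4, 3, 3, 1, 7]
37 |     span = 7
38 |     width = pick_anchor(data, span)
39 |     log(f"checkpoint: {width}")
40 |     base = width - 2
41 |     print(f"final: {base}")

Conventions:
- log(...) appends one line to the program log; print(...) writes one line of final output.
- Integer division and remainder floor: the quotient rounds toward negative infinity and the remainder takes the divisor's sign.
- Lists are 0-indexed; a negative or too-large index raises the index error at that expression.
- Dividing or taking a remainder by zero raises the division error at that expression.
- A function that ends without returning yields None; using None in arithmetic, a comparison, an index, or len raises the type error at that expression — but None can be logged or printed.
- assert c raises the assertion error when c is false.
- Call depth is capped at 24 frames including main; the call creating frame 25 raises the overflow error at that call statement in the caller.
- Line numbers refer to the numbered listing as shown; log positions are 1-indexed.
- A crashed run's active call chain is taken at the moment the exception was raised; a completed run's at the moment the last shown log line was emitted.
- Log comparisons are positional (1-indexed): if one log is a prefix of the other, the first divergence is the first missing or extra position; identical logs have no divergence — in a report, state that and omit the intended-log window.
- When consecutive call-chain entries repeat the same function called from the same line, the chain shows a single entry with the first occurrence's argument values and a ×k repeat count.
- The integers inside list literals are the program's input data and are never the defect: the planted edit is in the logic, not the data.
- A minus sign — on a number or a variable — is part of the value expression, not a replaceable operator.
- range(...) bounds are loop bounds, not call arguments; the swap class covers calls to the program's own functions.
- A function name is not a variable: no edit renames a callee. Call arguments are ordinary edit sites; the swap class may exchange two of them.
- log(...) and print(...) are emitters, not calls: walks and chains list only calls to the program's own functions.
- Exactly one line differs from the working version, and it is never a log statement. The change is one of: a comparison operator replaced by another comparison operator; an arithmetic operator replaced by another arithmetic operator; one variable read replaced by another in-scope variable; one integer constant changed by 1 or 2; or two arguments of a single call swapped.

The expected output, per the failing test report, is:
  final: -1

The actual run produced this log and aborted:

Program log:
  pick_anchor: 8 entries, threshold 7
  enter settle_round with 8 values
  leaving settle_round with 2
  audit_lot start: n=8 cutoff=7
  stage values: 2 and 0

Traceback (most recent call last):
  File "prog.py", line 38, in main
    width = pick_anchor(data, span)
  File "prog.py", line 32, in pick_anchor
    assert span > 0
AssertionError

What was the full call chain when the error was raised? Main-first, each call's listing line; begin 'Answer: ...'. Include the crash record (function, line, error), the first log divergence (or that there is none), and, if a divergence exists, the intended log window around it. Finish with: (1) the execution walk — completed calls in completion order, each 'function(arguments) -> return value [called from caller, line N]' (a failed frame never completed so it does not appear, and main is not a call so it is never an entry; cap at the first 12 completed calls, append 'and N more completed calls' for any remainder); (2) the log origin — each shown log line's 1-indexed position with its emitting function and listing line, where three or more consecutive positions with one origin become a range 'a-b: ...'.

Answer: main -> pick_anchor (called at line 38).
The tell: At log position 5 the runs split — shown 'stage values: 2 and 0', but the working version logs 'stage values: 2 and 2'.
Crash: pick_anchor, line 32, AssertionError.
First divergence: position 5 — shown 'stage values: 2 and 0', intended 'stage values: 2 and 2'.
Intended log window:
  3: leaving settle_round with 2
  4: audit_lot start: n=8 cutoff=7
  5: stage values: 2 and 2
  6: checkpoint: 1
Execution walk:
  settle_round([7, 8, 11, 4, 3, 3, 1, 7]) -> 2  [called from pick_anchor, line 29]
  audit_lot([7, 8, 11, 4, 3, 3, 1, 7], 7) -> 0  [called from pick_anchor, line 30]
Log origins:
  1: emitted by pick_anchor (line 28)
  2: emitted by settle_round (line 2)
  3: emitted by settle_round (line 7)
  4: emitted by audit_lot (line 11)
  5: emitted by pick_anchor (line 31)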